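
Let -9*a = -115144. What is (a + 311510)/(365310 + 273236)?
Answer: 1459367/2873457 ≈ 0.50788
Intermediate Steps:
a = 115144/9 (a = -⅑*(-115144) = 115144/9 ≈ 12794.)
(a + 311510)/(365310 + 273236) = (115144/9 + 311510)/(365310 + 273236) = (2918734/9)/638546 = (2918734/9)*(1/638546) = 1459367/2873457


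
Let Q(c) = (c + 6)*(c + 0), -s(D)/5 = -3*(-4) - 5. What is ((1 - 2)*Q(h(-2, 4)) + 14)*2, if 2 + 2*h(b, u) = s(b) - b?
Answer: -749/2 ≈ -374.50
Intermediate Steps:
s(D) = -35 (s(D) = -5*(-3*(-4) - 5) = -5*(12 - 5) = -5*7 = -35)
h(b, u) = -37/2 - b/2 (h(b, u) = -1 + (-35 - b)/2 = -1 + (-35/2 - b/2) = -37/2 - b/2)
Q(c) = c*(6 + c) (Q(c) = (6 + c)*c = c*(6 + c))
((1 - 2)*Q(h(-2, 4)) + 14)*2 = ((1 - 2)*((-37/2 - ½*(-2))*(6 + (-37/2 - ½*(-2)))) + 14)*2 = (-(-37/2 + 1)*(6 + (-37/2 + 1)) + 14)*2 = (-(-35)*(6 - 35/2)/2 + 14)*2 = (-(-35)*(-23)/(2*2) + 14)*2 = (-1*805/4 + 14)*2 = (-805/4 + 14)*2 = -749/4*2 = -749/2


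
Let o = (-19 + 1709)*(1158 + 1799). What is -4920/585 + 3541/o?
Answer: -126075857/14991990 ≈ -8.4095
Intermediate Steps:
o = 4997330 (o = 1690*2957 = 4997330)
-4920/585 + 3541/o = -4920/585 + 3541/4997330 = -4920*1/585 + 3541*(1/4997330) = -328/39 + 3541/4997330 = -126075857/14991990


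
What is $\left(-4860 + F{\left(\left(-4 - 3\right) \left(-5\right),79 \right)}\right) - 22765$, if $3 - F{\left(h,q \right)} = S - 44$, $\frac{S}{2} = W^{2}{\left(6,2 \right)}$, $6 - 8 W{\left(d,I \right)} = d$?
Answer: $-27578$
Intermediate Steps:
$W{\left(d,I \right)} = \frac{3}{4} - \frac{d}{8}$
$S = 0$ ($S = 2 \left(\frac{3}{4} - \frac{3}{4}\right)^{2} = 2 \cdot 0^{2} = 2 \cdot 0 = 0$)
$F{\left(h,q \right)} = 47$ ($F{\left(h,q \right)} = 3 - \left(0 - 44\right) = 3 - -44 = 3 + 44 = 47$)
$\left(-4860 + F{\left(\left(-4 - 3\right) \left(-5\right),79 \right)}\right) - 22765 = \left(-4860 + 47\right) - 22765 = -4813 - 22765 = -27578$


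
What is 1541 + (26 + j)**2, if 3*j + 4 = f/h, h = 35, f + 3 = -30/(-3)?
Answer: 484366/225 ≈ 2152.7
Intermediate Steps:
f = 7 (f = -3 - 30/(-3) = -3 - 30*(-1/3) = -3 + 10 = 7)
j = -19/15 (j = -4/3 + (7/35)/3 = -4/3 + (7*(1/35))/3 = -4/3 + (1/3)*(1/5) = -4/3 + 1/15 = -19/15 ≈ -1.2667)
1541 + (26 + j)**2 = 1541 + (26 - 19/15)**2 = 1541 + (371/15)**2 = 1541 + 137641/225 = 484366/225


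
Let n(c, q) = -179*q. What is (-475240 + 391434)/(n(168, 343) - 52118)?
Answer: 83806/113515 ≈ 0.73828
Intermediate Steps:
(-475240 + 391434)/(n(168, 343) - 52118) = (-475240 + 391434)/(-179*343 - 52118) = -83806/(-61397 - 52118) = -83806/(-113515) = -83806*(-1/113515) = 83806/113515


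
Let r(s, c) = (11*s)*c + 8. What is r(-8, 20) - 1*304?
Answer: -2056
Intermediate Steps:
r(s, c) = 8 + 11*c*s (r(s, c) = 11*c*s + 8 = 8 + 11*c*s)
r(-8, 20) - 1*304 = (8 + 11*20*(-8)) - 1*304 = (8 - 1760) - 304 = -1752 - 304 = -2056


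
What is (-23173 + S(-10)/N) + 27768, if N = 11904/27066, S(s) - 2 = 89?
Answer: 9526981/1984 ≈ 4801.9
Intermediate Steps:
S(s) = 91 (S(s) = 2 + 89 = 91)
N = 1984/4511 (N = 11904*(1/27066) = 1984/4511 ≈ 0.43981)
(-23173 + S(-10)/N) + 27768 = (-23173 + 91/(1984/4511)) + 27768 = (-23173 + 91*(4511/1984)) + 27768 = (-23173 + 410501/1984) + 27768 = -45564731/1984 + 27768 = 9526981/1984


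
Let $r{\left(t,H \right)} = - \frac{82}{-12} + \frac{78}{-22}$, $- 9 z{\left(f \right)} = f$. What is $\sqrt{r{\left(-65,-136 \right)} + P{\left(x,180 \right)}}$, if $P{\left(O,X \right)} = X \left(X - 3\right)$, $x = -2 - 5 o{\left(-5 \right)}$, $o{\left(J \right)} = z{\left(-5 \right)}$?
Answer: $\frac{\sqrt{138796482}}{66} \approx 178.5$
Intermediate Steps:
$z{\left(f \right)} = - \frac{f}{9}$
$o{\left(J \right)} = \frac{5}{9}$ ($o{\left(J \right)} = \left(- \frac{1}{9}\right) \left(-5\right) = \frac{5}{9}$)
$x = - \frac{43}{9}$ ($x = -2 - \frac{25}{9} = - \frac{43}{9} \approx -4.7778$)
$P{\left(O,X \right)} = X \left(-3 + X\right)$
$r{\left(t,H \right)} = \frac{217}{66}$ ($r{\left(t,H \right)} = \left(-82\right) \left(- \frac{1}{12}\right) + 78 \left(- \frac{1}{22}\right) = \frac{41}{6} - \frac{39}{11} = \frac{217}{66}$)
$\sqrt{r{\left(-65,-136 \right)} + P{\left(x,180 \right)}} = \sqrt{\frac{217}{66} + 180 \left(-3 + 180\right)} = \sqrt{\frac{217}{66} + 180 \cdot 177} = \sqrt{\frac{217}{66} + 31860} = \sqrt{\frac{2102977}{66}} = \frac{\sqrt{138796482}}{66}$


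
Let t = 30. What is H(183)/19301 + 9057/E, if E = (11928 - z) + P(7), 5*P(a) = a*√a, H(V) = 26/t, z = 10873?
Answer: 7684359385199/895092946470 - 105665*√7/9275094 ≈ 8.5548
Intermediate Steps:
H(V) = 13/15 (H(V) = 26/30 = 26*(1/30) = 13/15)
P(a) = a^(3/2)/5 (P(a) = (a*√a)/5 = a^(3/2)/5)
E = 1055 + 7*√7/5 (E = (11928 - 1*10873) + 7^(3/2)/5 = (11928 - 10873) + (7*√7)/5 = 1055 + 7*√7/5 ≈ 1058.7)
H(183)/19301 + 9057/E = (13/15)/19301 + 9057/(1055 + 7*√7/5) = (13/15)*(1/19301) + 9057/(1055 + 7*√7/5) = 13/289515 + 9057/(1055 + 7*√7/5)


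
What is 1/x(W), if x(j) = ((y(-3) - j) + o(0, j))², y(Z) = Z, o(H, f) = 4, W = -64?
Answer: 1/4225 ≈ 0.00023669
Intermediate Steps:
x(j) = (1 - j)² (x(j) = ((-3 - j) + 4)² = (1 - j)²)
1/x(W) = 1/((-1 - 64)²) = 1/((-65)²) = 1/4225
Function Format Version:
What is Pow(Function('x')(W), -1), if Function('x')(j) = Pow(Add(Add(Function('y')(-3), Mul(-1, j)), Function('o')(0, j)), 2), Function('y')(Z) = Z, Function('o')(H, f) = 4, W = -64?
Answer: Rational(1, 4225) ≈ 0.00023669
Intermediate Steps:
Function('x')(j) = Pow(Add(1, Mul(-1, j)), 2) (Function('x')(j) = Pow(Add(Add(-3, Mul(-1, j)), 4), 2) = Pow(Add(1, Mul(-1, j)), 2))
Pow(Function('x')(W), -1) = Pow(Pow(Add(-1, -64), 2), -1) = Pow(Pow(-65, 2), -1) = Pow(4225, -1) = Rational(1, 4225)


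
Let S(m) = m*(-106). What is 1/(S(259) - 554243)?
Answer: -1/581697 ≈ -1.7191e-6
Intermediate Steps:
S(m) = -106*m
1/(S(259) - 554243) = 1/(-106*259 - 554243) = 1/(-27454 - 554243) = 1/(-581697) = -1/581697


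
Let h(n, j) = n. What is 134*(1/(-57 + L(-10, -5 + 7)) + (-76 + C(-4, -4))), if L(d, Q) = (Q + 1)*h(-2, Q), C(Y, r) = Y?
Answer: -675494/63 ≈ -10722.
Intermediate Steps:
L(d, Q) = -2 - 2*Q (L(d, Q) = (Q + 1)*(-2) = (1 + Q)*(-2) = -2 - 2*Q)
134*(1/(-57 + L(-10, -5 + 7)) + (-76 + C(-4, -4))) = 134*(1/(-57 + (-2 - 2*(-5 + 7))) + (-76 - 4)) = 134*(1/(-57 + (-2 - 2*2)) - 80) = 134*(1/(-57 + (-2 - 4)) - 80) = 134*(1/(-57 - 6) - 80) = 134*(1/(-63) - 80) = 134*(-1/63 - 80) = 134*(-5041/63) = -675494/63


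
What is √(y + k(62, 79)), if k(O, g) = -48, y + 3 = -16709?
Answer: 2*I*√4190 ≈ 129.46*I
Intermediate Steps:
y = -16712 (y = -3 - 16709 = -16712)
√(y + k(62, 79)) = √(-16712 - 48) = √(-16760) = 2*I*√4190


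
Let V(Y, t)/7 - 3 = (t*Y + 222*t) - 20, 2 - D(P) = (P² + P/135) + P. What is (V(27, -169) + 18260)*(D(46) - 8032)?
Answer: 14087139908/5 ≈ 2.8174e+9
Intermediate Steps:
D(P) = 2 - P² - 136*P/135 (D(P) = 2 - ((P² + P/135) + P) = 2 - (P² + 136*P/135) = 2 + (-P² - 136*P/135) = 2 - P² - 136*P/135)
V(Y, t) = -119 + 1554*t + 7*Y*t (V(Y, t) = 21 + 7*((t*Y + 222*t) - 20) = 21 + 7*((Y*t + 222*t) - 20) = 21 + 7*((222*t + Y*t) - 20) = 21 + 7*(-20 + 222*t + Y*t) = 21 + (-140 + 1554*t + 7*Y*t) = -119 + 1554*t + 7*Y*t)
(V(27, -169) + 18260)*(D(46) - 8032) = ((-119 + 1554*(-169) + 7*27*(-169)) + 18260)*((2 - 1*46² - 136/135*46) - 8032) = ((-119 - 262626 - 31941) + 18260)*((2 - 1*2116 - 6256/135) - 8032) = (-294686 + 18260)*((2 - 2116 - 6256/135) - 8032) = -276426*(-291646/135 - 8032) = -276426*(-1375966/135) = 14087139908/5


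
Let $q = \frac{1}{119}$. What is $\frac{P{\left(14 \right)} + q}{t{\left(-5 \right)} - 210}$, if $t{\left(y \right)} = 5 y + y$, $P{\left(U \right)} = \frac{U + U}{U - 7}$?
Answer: $- \frac{159}{9520} \approx -0.016702$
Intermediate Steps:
$P{\left(U \right)} = \frac{2 U}{-7 + U}$
$t{\left(y \right)} = 6 y$
$q = \frac{1}{119} \approx 0.0084034$
$\frac{P{\left(14 \right)} + q}{t{\left(-5 \right)} - 210} = \frac{2 \cdot 14 \frac{1}{-7 + 14} + \frac{1}{119}}{6 \left(-5\right) - 210} = \frac{2 \cdot 14 \cdot \frac{1}{7} + \frac{1}{119}}{-30 - 210} = \frac{2 \cdot 14 \cdot \frac{1}{7} + \frac{1}{119}}{-240} = \left(4 + \frac{1}{119}\right) \left(- \frac{1}{240}\right) = \frac{477}{119} \left(- \frac{1}{240}\right) = - \frac{159}{9520}$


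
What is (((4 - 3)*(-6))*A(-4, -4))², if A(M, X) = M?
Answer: 576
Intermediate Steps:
(((4 - 3)*(-6))*A(-4, -4))² = (((4 - 3)*(-6))*(-4))² = ((1*(-6))*(-4))² = (-6*(-4))² = 24² = 576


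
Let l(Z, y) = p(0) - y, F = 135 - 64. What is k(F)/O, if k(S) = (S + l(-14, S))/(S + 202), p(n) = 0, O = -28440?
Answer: 0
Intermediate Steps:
F = 71
l(Z, y) = -y (l(Z, y) = 0 - y = -y)
k(S) = 0 (k(S) = (S - S)/(S + 202) = 0/(202 + S) = 0)
k(F)/O = 0/(-28440) = 0*(-1/28440) = 0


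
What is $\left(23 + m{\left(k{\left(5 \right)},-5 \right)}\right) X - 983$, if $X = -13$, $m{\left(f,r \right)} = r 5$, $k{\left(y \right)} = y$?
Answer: $-957$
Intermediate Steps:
$m{\left(f,r \right)} = 5 r$
$\left(23 + m{\left(k{\left(5 \right)},-5 \right)}\right) X - 983 = \left(23 + 5 \left(-5\right)\right) \left(-13\right) - 983 = \left(23 - 25\right) \left(-13\right) - 983 = \left(-2\right) \left(-13\right) - 983 = 26 - 983 = -957$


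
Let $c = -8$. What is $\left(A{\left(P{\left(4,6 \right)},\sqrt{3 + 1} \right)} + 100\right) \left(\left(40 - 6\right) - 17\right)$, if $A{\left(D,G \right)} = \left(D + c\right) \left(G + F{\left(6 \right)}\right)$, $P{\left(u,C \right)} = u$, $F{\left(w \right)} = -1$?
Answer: $1632$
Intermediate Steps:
$A{\left(D,G \right)} = \left(-1 + G\right) \left(-8 + D\right)$ ($A{\left(D,G \right)} = \left(D - 8\right) \left(G - 1\right) = \left(-8 + D\right) \left(-1 + G\right) = \left(-1 + G\right) \left(-8 + D\right)$)
$\left(A{\left(P{\left(4,6 \right)},\sqrt{3 + 1} \right)} + 100\right) \left(\left(40 - 6\right) - 17\right) = \left(\left(8 - 4 - 8 \sqrt{3 + 1} + 4 \sqrt{3 + 1}\right) + 100\right) \left(\left(40 - 6\right) - 17\right) = \left(\left(8 - 4 - 8 \sqrt{4} + 4 \sqrt{4}\right) + 100\right) \left(34 - 17\right) = \left(\left(8 - 4 - 16 + 4 \cdot 2\right) + 100\right) 17 = \left(\left(8 - 4 - 16 + 8\right) + 100\right) 17 = \left(-4 + 100\right) 17 = 96 \cdot 17 = 1632$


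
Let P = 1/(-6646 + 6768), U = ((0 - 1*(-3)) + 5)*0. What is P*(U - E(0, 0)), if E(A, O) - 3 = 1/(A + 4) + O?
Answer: -13/488 ≈ -0.026639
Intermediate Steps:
E(A, O) = 3 + O + 1/(4 + A) (E(A, O) = 3 + (1/(A + 4) + O) = 3 + (1/(4 + A) + O) = 3 + (O + 1/(4 + A)) = 3 + O + 1/(4 + A))
U = 0 (U = ((0 + 3) + 5)*0 = (3 + 5)*0 = 8*0 = 0)
P = 1/122 ≈ 0.0081967
P*(U - E(0, 0)) = (0 - (13 + 3*0 + 4*0 + 0*0)/(4 + 0))/122 = (0 - (13 + 0 + 0 + 0)/4)/122 = (0 - 13/4)/122 = (1/122)*(-13/4) = -13/488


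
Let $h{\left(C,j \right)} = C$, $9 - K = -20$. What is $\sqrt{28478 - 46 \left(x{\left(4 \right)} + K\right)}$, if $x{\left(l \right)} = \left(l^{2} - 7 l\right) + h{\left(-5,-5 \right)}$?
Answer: $\sqrt{27926} \approx 167.11$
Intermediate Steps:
$K = 29$ ($K = 9 - -20 = 9 + 20 = 29$)
$x{\left(l \right)} = -5 + l^{2} - 7 l$ ($x{\left(l \right)} = \left(l^{2} - 7 l\right) - 5 = -5 + l^{2} - 7 l$)
$\sqrt{28478 - 46 \left(x{\left(4 \right)} + K\right)} = \sqrt{28478 - 46 \left(\left(-5 + 4^{2} - 28\right) + 29\right)} = \sqrt{28478 - 46 \left(\left(-5 + 16 - 28\right) + 29\right)} = \sqrt{28478 - 46 \left(-17 + 29\right)} = \sqrt{28478 - 552} = \sqrt{27926}$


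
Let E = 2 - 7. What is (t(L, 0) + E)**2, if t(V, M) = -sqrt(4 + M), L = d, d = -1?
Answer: 49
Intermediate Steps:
L = -1
E = -5
(t(L, 0) + E)**2 = (-sqrt(4 + 0) - 5)**2 = (-sqrt(4) - 5)**2 = (-1*2 - 5)**2 = (-2 - 5)**2 = (-7)**2 = 49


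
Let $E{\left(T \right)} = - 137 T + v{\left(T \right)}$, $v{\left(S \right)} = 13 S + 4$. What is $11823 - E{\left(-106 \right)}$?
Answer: $-1325$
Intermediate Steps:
$v{\left(S \right)} = 4 + 13 S$
$E{\left(T \right)} = 4 - 124 T$ ($E{\left(T \right)} = - 137 T + \left(4 + 13 T\right) = 4 - 124 T$)
$11823 - E{\left(-106 \right)} = 11823 - \left(4 - -13144\right) = 11823 - \left(4 + 13144\right) = 11823 - 13148 = -1325$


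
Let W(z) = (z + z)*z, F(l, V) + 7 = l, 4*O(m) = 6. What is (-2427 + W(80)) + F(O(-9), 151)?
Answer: 20735/2 ≈ 10368.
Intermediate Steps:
O(m) = 3/2 (O(m) = (¼)*6 = 3/2)
F(l, V) = -7 + l
W(z) = 2*z² (W(z) = (2*z)*z = 2*z²)
(-2427 + W(80)) + F(O(-9), 151) = (-2427 + 2*80²) + (-7 + 3/2) = (-2427 + 2*6400) - 11/2 = (-2427 + 12800) - 11/2 = 10373 - 11/2 = 20735/2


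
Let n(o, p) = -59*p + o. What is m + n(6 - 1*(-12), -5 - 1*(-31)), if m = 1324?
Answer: -192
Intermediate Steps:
n(o, p) = o - 59*p
m + n(6 - 1*(-12), -5 - 1*(-31)) = 1324 + ((6 - 1*(-12)) - 59*(-5 - 1*(-31))) = 1324 + ((6 + 12) - 59*(-5 + 31)) = 1324 + (18 - 59*26) = 1324 + (18 - 1534) = 1324 - 1516 = -192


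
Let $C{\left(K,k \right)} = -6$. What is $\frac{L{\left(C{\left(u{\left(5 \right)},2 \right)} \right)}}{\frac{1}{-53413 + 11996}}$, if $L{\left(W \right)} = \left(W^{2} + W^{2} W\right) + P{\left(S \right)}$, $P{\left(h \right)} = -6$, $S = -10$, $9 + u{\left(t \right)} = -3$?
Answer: $7703562$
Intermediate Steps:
$u{\left(t \right)} = -12$ ($u{\left(t \right)} = -9 - 3 = -12$)
$L{\left(W \right)} = -6 + W^{2} + W^{3}$ ($L{\left(W \right)} = \left(W^{2} + W^{2} W\right) - 6 = \left(W^{2} + W^{3}\right) - 6 = -6 + W^{2} + W^{3}$)
$\frac{L{\left(C{\left(u{\left(5 \right)},2 \right)} \right)}}{\frac{1}{-53413 + 11996}} = \frac{-6 + \left(-6\right)^{2} + \left(-6\right)^{3}}{\frac{1}{-53413 + 11996}} = \frac{-6 + 36 - 216}{\frac{1}{-41417}} = - \frac{186}{- \frac{1}{41417}} = \left(-186\right) \left(-41417\right) = 7703562$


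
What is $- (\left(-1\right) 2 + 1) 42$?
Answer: $42$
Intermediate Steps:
$- (\left(-1\right) 2 + 1) 42 = - (-2 + 1) 42 = \left(-1\right) \left(-1\right) 42 = 1 \cdot 42 = 42$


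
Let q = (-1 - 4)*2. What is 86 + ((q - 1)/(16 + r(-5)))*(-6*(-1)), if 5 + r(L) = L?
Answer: 75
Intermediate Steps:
r(L) = -5 + L
q = -10 (q = -5*2 = -10)
86 + ((q - 1)/(16 + r(-5)))*(-6*(-1)) = 86 + ((-10 - 1)/(16 + (-5 - 5)))*(-6*(-1)) = 86 - 11/(16 - 10)*6 = 86 - 11/6*6 = 86 - 11 = 75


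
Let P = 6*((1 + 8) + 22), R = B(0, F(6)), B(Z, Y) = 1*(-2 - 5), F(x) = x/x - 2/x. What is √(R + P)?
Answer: √179 ≈ 13.379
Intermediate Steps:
F(x) = 1 - 2/x
B(Z, Y) = -7 (B(Z, Y) = 1*(-7) = -7)
R = -7
P = 186 (P = 6*(9 + 22) = 6*31 = 186)
√(R + P) = √(-7 + 186) = √179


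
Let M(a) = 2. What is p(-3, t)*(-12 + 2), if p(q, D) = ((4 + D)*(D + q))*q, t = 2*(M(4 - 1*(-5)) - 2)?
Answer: -360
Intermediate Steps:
t = 0 (t = 2*(2 - 2) = 2*0 = 0)
p(q, D) = q*(4 + D)*(D + q)
p(-3, t)*(-12 + 2) = (-3*(0² + 4*0 + 4*(-3) + 0*(-3)))*(-12 + 2) = -3*(0 + 0 - 12 + 0)*(-10) = -3*(-12)*(-10) = 36*(-10) = -360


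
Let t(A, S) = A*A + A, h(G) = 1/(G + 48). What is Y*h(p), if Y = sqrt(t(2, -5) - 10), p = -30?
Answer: I/9 ≈ 0.11111*I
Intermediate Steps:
h(G) = 1/(48 + G)
t(A, S) = A + A**2 (t(A, S) = A**2 + A = A + A**2)
Y = 2*I (Y = sqrt(2*(1 + 2) - 10) = sqrt(2*3 - 10) = sqrt(6 - 10) = sqrt(-4) = 2*I ≈ 2.0*I)
Y*h(p) = (2*I)/(48 - 30) = (2*I)/18 = (2*I)*(1/18) = I/9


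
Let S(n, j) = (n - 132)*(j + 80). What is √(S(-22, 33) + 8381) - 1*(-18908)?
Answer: 18908 + I*√9021 ≈ 18908.0 + 94.979*I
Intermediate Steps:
S(n, j) = (-132 + n)*(80 + j)
√(S(-22, 33) + 8381) - 1*(-18908) = √((-10560 - 132*33 + 80*(-22) + 33*(-22)) + 8381) - 1*(-18908) = √((-10560 - 4356 - 1760 - 726) + 8381) + 18908 = √(-17402 + 8381) + 18908 = √(-9021) + 18908 = I*√9021 + 18908 = 18908 + I*√9021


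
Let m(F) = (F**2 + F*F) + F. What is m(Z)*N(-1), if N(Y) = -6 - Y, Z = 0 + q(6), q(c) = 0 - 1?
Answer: -5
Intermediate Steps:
q(c) = -1
Z = -1 (Z = 0 - 1 = -1)
m(F) = F + 2*F**2 (m(F) = (F**2 + F**2) + F = 2*F**2 + F = F + 2*F**2)
m(Z)*N(-1) = (-(1 + 2*(-1)))*(-6 - 1*(-1)) = (-(1 - 2))*(-6 + 1) = -1*(-1)*(-5) = 1*(-5) = -5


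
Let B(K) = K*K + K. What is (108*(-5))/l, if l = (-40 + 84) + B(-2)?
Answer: -270/23 ≈ -11.739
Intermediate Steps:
B(K) = K + K² (B(K) = K² + K = K + K²)
l = 46 (l = (-40 + 84) - 2*(1 - 2) = 44 - 2*(-1) = 44 + 2 = 46)
(108*(-5))/l = (108*(-5))/46 = -540*1/46 = -270/23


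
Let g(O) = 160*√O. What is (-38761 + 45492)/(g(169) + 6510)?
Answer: 6731/8590 ≈ 0.78359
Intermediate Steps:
(-38761 + 45492)/(g(169) + 6510) = (-38761 + 45492)/(160*√169 + 6510) = 6731/(160*13 + 6510) = 6731/(2080 + 6510) = 6731/8590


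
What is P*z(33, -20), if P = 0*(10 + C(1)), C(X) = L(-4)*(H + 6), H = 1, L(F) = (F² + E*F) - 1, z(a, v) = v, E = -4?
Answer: 0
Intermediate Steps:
L(F) = -1 + F² - 4*F (L(F) = (F² - 4*F) - 1 = -1 + F² - 4*F)
C(X) = 217 (C(X) = (-1 + (-4)² - 4*(-4))*(1 + 6) = (-1 + 16 + 16)*7 = 31*7 = 217)
P = 0 (P = 0*(10 + 217) = 0*227 = 0)
P*z(33, -20) = 0*(-20) = 0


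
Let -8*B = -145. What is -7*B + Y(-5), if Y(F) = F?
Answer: -1055/8 ≈ -131.88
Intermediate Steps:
B = 145/8 (B = -⅛*(-145) = 145/8 ≈ 18.125)
-7*B + Y(-5) = -7*145/8 - 5 = -1015/8 - 5 = -1055/8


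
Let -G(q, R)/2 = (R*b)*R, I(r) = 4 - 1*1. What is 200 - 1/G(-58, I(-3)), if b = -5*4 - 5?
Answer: 89999/450 ≈ 200.00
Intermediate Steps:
I(r) = 3 (I(r) = 4 - 1 = 3)
b = -25 (b = -20 - 5 = -25)
G(q, R) = 50*R² (G(q, R) = -2*R*(-25)*R = -2*(-25*R)*R = -(-50)*R² = 50*R²)
200 - 1/G(-58, I(-3)) = 200 - 1/(50*3²) = 200 - 1/(50*9) = 200 - 1/450 = 89999/450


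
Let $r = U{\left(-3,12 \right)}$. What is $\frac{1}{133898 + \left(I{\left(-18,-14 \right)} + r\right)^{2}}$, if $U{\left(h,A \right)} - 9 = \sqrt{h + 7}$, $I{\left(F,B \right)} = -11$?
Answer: $\frac{1}{133898} \approx 7.4684 \cdot 10^{-6}$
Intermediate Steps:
$U{\left(h,A \right)} = 9 + \sqrt{7 + h}$ ($U{\left(h,A \right)} = 9 + \sqrt{h + 7} = 9 + \sqrt{7 + h}$)
$r = 11$ ($r = 9 + \sqrt{7 - 3} = 9 + \sqrt{4} = 9 + 2 = 11$)
$\frac{1}{133898 + \left(I{\left(-18,-14 \right)} + r\right)^{2}} = \frac{1}{133898 + \left(-11 + 11\right)^{2}} = \frac{1}{133898 + 0^{2}} = \frac{1}{133898 + 0} = \frac{1}{133898}$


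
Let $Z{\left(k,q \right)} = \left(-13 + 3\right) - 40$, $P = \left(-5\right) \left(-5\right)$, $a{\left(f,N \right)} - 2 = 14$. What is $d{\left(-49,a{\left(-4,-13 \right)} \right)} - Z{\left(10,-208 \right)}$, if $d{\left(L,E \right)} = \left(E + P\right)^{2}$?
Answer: $1731$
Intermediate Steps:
$a{\left(f,N \right)} = 16$ ($a{\left(f,N \right)} = 2 + 14 = 16$)
$P = 25$
$Z{\left(k,q \right)} = -50$ ($Z{\left(k,q \right)} = -10 - 40 = -50$)
$d{\left(L,E \right)} = \left(25 + E\right)^{2}$ ($d{\left(L,E \right)} = \left(E + 25\right)^{2} = \left(25 + E\right)^{2}$)
$d{\left(-49,a{\left(-4,-13 \right)} \right)} - Z{\left(10,-208 \right)} = \left(25 + 16\right)^{2} - -50 = 41^{2} + 50 = 1681 + 50 = 1731$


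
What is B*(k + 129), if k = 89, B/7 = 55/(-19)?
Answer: -83930/19 ≈ -4417.4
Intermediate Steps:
B = -385/19 (B = 7*(55/(-19)) = 7*(55*(-1/19)) = 7*(-55/19) = -385/19 ≈ -20.263)
B*(k + 129) = -385*(89 + 129)/19 = -385/19*218 = -83930/19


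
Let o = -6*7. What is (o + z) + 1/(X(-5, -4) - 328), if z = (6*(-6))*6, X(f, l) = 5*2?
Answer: -82045/318 ≈ -258.00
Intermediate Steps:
X(f, l) = 10
z = -216 (z = -36*6 = -216)
o = -42 (o = -3*14 = -42)
(o + z) + 1/(X(-5, -4) - 328) = (-42 - 216) + 1/(10 - 328) = -258 + 1/(-318) = -258 - 1/318 = -82045/318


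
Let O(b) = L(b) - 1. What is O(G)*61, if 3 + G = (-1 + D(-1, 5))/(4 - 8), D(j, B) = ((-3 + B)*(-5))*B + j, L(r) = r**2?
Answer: 6039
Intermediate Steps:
D(j, B) = j + B*(15 - 5*B) (D(j, B) = (15 - 5*B)*B + j = B*(15 - 5*B) + j = j + B*(15 - 5*B))
G = 10 (G = -3 + (-1 + (-1 - 5*5**2 + 15*5))/(4 - 8) = -3 + (-1 + (-1 - 5*25 + 75))/(-4) = -3 + (-1 + (-1 - 125 + 75))*(-1/4) = -3 + (-1 - 51)*(-1/4) = -3 - 52*(-1/4) = -3 + 13 = 10)
O(b) = -1 + b**2 (O(b) = b**2 - 1 = -1 + b**2)
O(G)*61 = (-1 + 10**2)*61 = (-1 + 100)*61 = 99*61 = 6039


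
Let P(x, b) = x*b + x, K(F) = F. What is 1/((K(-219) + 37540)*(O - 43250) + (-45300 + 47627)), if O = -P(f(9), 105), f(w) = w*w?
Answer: -1/1934569029 ≈ -5.1691e-10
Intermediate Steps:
f(w) = w²
P(x, b) = x + b*x (P(x, b) = b*x + x = x + b*x)
O = -8586 (O = -9²*(1 + 105) = -81*106 = -1*8586 = -8586)
1/((K(-219) + 37540)*(O - 43250) + (-45300 + 47627)) = 1/((-219 + 37540)*(-8586 - 43250) + (-45300 + 47627)) = 1/(37321*(-51836) + 2327) = 1/(-1934571356 + 2327) = 1/(-1934569029) = -1/1934569029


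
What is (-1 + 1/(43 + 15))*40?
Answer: -1140/29 ≈ -39.310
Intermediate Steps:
(-1 + 1/(43 + 15))*40 = (-1 + 1/58)*40 = -57/58*40 = -1140/29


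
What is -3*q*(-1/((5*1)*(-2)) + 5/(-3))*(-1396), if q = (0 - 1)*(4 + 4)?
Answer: 262448/5 ≈ 52490.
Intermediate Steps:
q = -8 (q = -1*8 = -8)
-3*q*(-1/((5*1)*(-2)) + 5/(-3))*(-1396) = -(-24)*(-1/((5*1)*(-2)) + 5/(-3))*(-1396) = -(-24)*(-1/(5*(-2)) + 5*(-⅓))*(-1396) = -(-24)*(-1/(-10) - 5/3)*(-1396) = -(-24)*(-1*(-⅒) - 5/3)*(-1396) = -(-24)*(⅒ - 5/3)*(-1396) = -(-24)*(-47)/30*(-1396) = -3*188/15*(-1396) = -188/5*(-1396) = 262448/5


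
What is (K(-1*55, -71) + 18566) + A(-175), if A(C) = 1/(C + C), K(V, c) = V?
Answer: 6478849/350 ≈ 18511.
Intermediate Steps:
A(C) = 1/(2*C)
(K(-1*55, -71) + 18566) + A(-175) = (-1*55 + 18566) + (½)/(-175) = (-55 + 18566) + (½)*(-1/175) = 18511 - 1/350 = 6478849/350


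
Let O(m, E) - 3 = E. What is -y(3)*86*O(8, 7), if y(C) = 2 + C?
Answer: -4300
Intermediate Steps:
O(m, E) = 3 + E
-y(3)*86*O(8, 7) = -(2 + 3)*86*(3 + 7) = -5*86*10 = -430*10 = -1*4300 = -4300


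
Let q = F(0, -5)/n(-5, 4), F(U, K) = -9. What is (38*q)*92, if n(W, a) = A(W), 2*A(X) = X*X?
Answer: -62928/25 ≈ -2517.1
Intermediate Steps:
A(X) = X**2/2 (A(X) = (X*X)/2 = X**2/2)
n(W, a) = W**2/2
q = -18/25 (q = -9/((1/2)*(-5)**2) = -9/((1/2)*25) = -9/25/2 = -9*2/25 = -18/25 ≈ -0.72000)
(38*q)*92 = (38*(-18/25))*92 = -684/25*92 = -62928/25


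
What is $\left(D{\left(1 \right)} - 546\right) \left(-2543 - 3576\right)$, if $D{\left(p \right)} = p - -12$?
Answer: $3261427$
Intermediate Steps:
$D{\left(p \right)} = 12 + p$ ($D{\left(p \right)} = p + 12 = 12 + p$)
$\left(D{\left(1 \right)} - 546\right) \left(-2543 - 3576\right) = \left(\left(12 + 1\right) - 546\right) \left(-2543 - 3576\right) = \left(13 - 546\right) \left(-6119\right) = \left(-533\right) \left(-6119\right) = 3261427$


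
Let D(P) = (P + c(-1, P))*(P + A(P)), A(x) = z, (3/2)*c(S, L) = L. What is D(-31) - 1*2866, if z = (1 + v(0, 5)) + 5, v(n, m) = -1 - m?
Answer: -3793/3 ≈ -1264.3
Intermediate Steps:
c(S, L) = 2*L/3
z = 0 (z = (1 + (-1 - 1*5)) + 5 = (1 + (-1 - 5)) + 5 = (1 - 6) + 5 = -5 + 5 = 0)
A(x) = 0
D(P) = 5*P**2/3 (D(P) = (P + 2*P/3)*(P + 0) = (5*P/3)*P = 5*P**2/3)
D(-31) - 1*2866 = (5/3)*(-31)**2 - 1*2866 = (5/3)*961 - 2866 = 4805/3 - 2866 = -3793/3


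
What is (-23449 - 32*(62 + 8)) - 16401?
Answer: -42090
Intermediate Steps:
(-23449 - 32*(62 + 8)) - 16401 = (-23449 - 32*70) - 16401 = (-23449 - 2240) - 16401 = -25689 - 16401 = -42090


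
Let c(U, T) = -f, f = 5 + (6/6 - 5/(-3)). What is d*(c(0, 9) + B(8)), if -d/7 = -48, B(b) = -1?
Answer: -2912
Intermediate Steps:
f = 23/3 (f = 5 + (6*(⅙) - 5*(-⅓)) = 5 + (1 + 5/3) = 5 + 8/3 = 23/3 ≈ 7.6667)
c(U, T) = -23/3 (c(U, T) = -1*23/3 = -23/3)
d = 336 (d = -7*(-48) = 336)
d*(c(0, 9) + B(8)) = 336*(-23/3 - 1) = 336*(-26/3) = -2912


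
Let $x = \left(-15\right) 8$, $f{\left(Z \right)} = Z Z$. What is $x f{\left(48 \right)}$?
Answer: $-276480$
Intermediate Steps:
$f{\left(Z \right)} = Z^{2}$
$x = -120$
$x f{\left(48 \right)} = - 120 \cdot 48^{2} = \left(-120\right) 2304 = -276480$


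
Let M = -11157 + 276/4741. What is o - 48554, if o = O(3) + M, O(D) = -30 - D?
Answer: -283246028/4741 ≈ -59744.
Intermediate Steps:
M = -52895061/4741 (M = -11157 + 276*(1/4741) = -11157 + 276/4741 = -52895061/4741 ≈ -11157.)
o = -53051514/4741 (o = (-30 - 1*3) - 52895061/4741 = (-30 - 3) - 52895061/4741 = -33 - 52895061/4741 = -53051514/4741 ≈ -11190.)
o - 48554 = -53051514/4741 - 48554 = -283246028/4741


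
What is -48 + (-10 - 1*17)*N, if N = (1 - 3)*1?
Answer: 6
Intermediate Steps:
N = -2 (N = -2*1 = -2)
-48 + (-10 - 1*17)*N = -48 + (-10 - 1*17)*(-2) = -48 + (-10 - 17)*(-2) = -48 - 27*(-2) = -48 + 54 = 6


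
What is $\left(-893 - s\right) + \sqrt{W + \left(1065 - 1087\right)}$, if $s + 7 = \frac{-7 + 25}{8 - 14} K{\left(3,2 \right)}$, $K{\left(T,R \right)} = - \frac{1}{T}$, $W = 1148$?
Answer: $-887 + \sqrt{1126} \approx -853.44$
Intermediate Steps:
$s = -6$ ($s = -7 + \frac{-7 + 25}{8 - 14} \left(- \frac{1}{3}\right) = -7 + \frac{18}{-6} \left(\left(-1\right) \frac{1}{3}\right) = -7 + 18 \left(- \frac{1}{6}\right) \left(- \frac{1}{3}\right) = -7 - -1 = -7 + 1 = -6$)
$\left(-893 - s\right) + \sqrt{W + \left(1065 - 1087\right)} = \left(-893 - -6\right) + \sqrt{1148 + \left(1065 - 1087\right)} = \left(-893 + 6\right) + \sqrt{1148 - 22} = -887 + \sqrt{1126}$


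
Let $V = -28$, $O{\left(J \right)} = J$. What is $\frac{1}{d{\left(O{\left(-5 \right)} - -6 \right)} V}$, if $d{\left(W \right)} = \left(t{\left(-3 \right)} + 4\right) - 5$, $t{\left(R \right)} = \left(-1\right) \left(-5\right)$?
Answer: $- \frac{1}{112} \approx -0.0089286$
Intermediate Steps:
$t{\left(R \right)} = 5$
$d{\left(W \right)} = 4$ ($d{\left(W \right)} = \left(5 + 4\right) - 5 = 9 - 5 = 4$)
$\frac{1}{d{\left(O{\left(-5 \right)} - -6 \right)} V} = \frac{1}{4 \left(-28\right)} = \frac{1}{-112} = - \frac{1}{112}$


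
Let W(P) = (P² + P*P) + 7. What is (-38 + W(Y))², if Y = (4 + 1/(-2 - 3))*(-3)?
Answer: 32752729/625 ≈ 52404.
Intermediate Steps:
Y = -57/5 (Y = (4 + 1/(-5))*(-3) = (4 - ⅕)*(-3) = (19/5)*(-3) = -57/5 ≈ -11.400)
W(P) = 7 + 2*P² (W(P) = (P² + P²) + 7 = 2*P² + 7 = 7 + 2*P²)
(-38 + W(Y))² = (-38 + (7 + 2*(-57/5)²))² = (-38 + (7 + 2*(3249/25)))² = (-38 + (7 + 6498/25))² = (-38 + 6673/25)² = (5723/25)² = 32752729/625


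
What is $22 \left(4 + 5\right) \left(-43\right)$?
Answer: $-8514$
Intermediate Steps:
$22 \left(4 + 5\right) \left(-43\right) = 22 \cdot 9 \left(-43\right) = 198 \left(-43\right) = -8514$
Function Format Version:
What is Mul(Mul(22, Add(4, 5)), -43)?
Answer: -8514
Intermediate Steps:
Mul(Mul(22, Add(4, 5)), -43) = Mul(Mul(22, 9), -43) = Mul(198, -43) = -8514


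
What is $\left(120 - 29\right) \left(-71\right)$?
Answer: $-6461$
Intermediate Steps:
$\left(120 - 29\right) \left(-71\right) = 91 \left(-71\right) = -6461$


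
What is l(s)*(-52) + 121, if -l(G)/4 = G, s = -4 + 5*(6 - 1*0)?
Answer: 5529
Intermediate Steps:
s = 26 (s = -4 + 5*(6 + 0) = -4 + 5*6 = -4 + 30 = 26)
l(G) = -4*G
l(s)*(-52) + 121 = -4*26*(-52) + 121 = -104*(-52) + 121 = 5408 + 121 = 5529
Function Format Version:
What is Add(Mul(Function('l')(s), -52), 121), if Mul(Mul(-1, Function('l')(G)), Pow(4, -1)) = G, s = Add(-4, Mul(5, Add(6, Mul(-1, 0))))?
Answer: 5529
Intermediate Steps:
s = 26 (s = Add(-4, Mul(5, Add(6, 0))) = Add(-4, Mul(5, 6)) = Add(-4, 30) = 26)
Function('l')(G) = Mul(-4, G)
Add(Mul(Function('l')(s), -52), 121) = Add(Mul(Mul(-4, 26), -52), 121) = Add(Mul(-104, -52), 121) = Add(5408, 121) = 5529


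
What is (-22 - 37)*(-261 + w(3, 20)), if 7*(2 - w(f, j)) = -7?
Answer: 15222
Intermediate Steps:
w(f, j) = 3 (w(f, j) = 2 - 1/7*(-7) = 2 + 1 = 3)
(-22 - 37)*(-261 + w(3, 20)) = (-22 - 37)*(-261 + 3) = -59*(-258) = 15222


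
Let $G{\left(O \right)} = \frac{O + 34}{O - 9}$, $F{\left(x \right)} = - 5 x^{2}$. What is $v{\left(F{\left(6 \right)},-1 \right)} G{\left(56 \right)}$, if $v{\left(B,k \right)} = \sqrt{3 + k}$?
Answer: $\frac{90 \sqrt{2}}{47} \approx 2.7081$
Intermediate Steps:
$G{\left(O \right)} = \frac{34 + O}{-9 + O}$
$v{\left(F{\left(6 \right)},-1 \right)} G{\left(56 \right)} = \sqrt{3 - 1} \frac{34 + 56}{-9 + 56} = \sqrt{2} \cdot \frac{1}{47} \cdot 90 = \sqrt{2} \cdot \frac{90}{47} = \frac{90 \sqrt{2}}{47}$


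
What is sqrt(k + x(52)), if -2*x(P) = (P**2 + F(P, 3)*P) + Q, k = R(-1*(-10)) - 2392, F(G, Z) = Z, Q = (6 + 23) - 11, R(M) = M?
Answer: I*sqrt(3821) ≈ 61.814*I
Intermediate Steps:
Q = 18 (Q = 29 - 11 = 18)
k = -2382 (k = -1*(-10) - 2392 = 10 - 2392 = -2382)
x(P) = -9 - 3*P/2 - P**2/2 (x(P) = -((P**2 + 3*P) + 18)/2 = -(18 + P**2 + 3*P)/2 = -9 - 3*P/2 - P**2/2)
sqrt(k + x(52)) = sqrt(-2382 + (-9 - 3/2*52 - 1/2*52**2)) = sqrt(-2382 + (-9 - 78 - 1/2*2704)) = sqrt(-2382 + (-9 - 78 - 1352)) = sqrt(-2382 - 1439) = sqrt(-3821) = I*sqrt(3821)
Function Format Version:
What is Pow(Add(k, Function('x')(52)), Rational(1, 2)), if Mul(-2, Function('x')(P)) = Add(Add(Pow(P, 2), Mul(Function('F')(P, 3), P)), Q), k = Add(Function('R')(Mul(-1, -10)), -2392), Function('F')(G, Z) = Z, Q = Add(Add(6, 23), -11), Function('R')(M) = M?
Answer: Mul(I, Pow(3821, Rational(1, 2))) ≈ Mul(61.814, I)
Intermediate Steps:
Q = 18 (Q = Add(29, -11) = 18)
k = -2382 (k = Add(Mul(-1, -10), -2392) = Add(10, -2392) = -2382)
Function('x')(P) = Add(-9, Mul(Rational(-3, 2), P), Mul(Rational(-1, 2), Pow(P, 2))) (Function('x')(P) = Mul(Rational(-1, 2), Add(Add(Pow(P, 2), Mul(3, P)), 18)) = Mul(Rational(-1, 2), Add(18, Pow(P, 2), Mul(3, P))) = Add(-9, Mul(Rational(-3, 2), P), Mul(Rational(-1, 2), Pow(P, 2))))
Pow(Add(k, Function('x')(52)), Rational(1, 2)) = Pow(Add(-2382, Add(-9, Mul(Rational(-3, 2), 52), Mul(Rational(-1, 2), Pow(52, 2)))), Rational(1, 2)) = Pow(Add(-2382, Add(-9, -78, Mul(Rational(-1, 2), 2704))), Rational(1, 2)) = Pow(Add(-2382, Add(-9, -78, -1352)), Rational(1, 2)) = Pow(Add(-2382, -1439), Rational(1, 2)) = Pow(-3821, Rational(1, 2)) = Mul(I, Pow(3821, Rational(1, 2)))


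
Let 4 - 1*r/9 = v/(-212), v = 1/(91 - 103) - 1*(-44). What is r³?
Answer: 33103989871029/609800192 ≈ 54287.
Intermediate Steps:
v = 527/12 (v = 1/(-12) + 44 = -1/12 + 44 = 527/12 ≈ 43.917)
r = 32109/848 (r = 36 - 1581/(4*(-212)) = 36 - 1581*(-1)/(4*212) = 36 - 9*(-527/2544) = 36 + 1581/848 = 32109/848 ≈ 37.864)
r³ = (32109/848)³ = 33103989871029/609800192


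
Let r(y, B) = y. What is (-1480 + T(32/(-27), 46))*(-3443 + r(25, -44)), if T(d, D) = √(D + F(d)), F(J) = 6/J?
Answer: 5058640 - 1709*√655/2 ≈ 5.0368e+6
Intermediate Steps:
T(d, D) = √(D + 6/d)
(-1480 + T(32/(-27), 46))*(-3443 + r(25, -44)) = (-1480 + √(46 + 6/((32/(-27)))))*(-3443 + 25) = (-1480 + √(46 + 6/((32*(-1/27)))))*(-3418) = (-1480 + √(46 + 6/(-32/27)))*(-3418) = (-1480 + √(46 + 6*(-27/32)))*(-3418) = (-1480 + √(46 - 81/16))*(-3418) = (-1480 + √(655/16))*(-3418) = (-1480 + √655/4)*(-3418) = 5058640 - 1709*√655/2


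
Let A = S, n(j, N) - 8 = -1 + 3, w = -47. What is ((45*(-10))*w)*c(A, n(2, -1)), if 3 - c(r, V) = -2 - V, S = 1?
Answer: 317250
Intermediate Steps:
n(j, N) = 10 (n(j, N) = 8 + (-1 + 3) = 8 + 2 = 10)
A = 1
c(r, V) = 5 + V (c(r, V) = 3 - (-2 - V) = 3 + (2 + V) = 5 + V)
((45*(-10))*w)*c(A, n(2, -1)) = ((45*(-10))*(-47))*(5 + 10) = -450*(-47)*15 = 21150*15 = 317250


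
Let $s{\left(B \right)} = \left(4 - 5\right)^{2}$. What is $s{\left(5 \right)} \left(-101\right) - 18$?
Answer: $-119$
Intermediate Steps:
$s{\left(B \right)} = 1$ ($s{\left(B \right)} = \left(-1\right)^{2} = 1$)
$s{\left(5 \right)} \left(-101\right) - 18 = 1 \left(-101\right) - 18 = -101 - 18 = -119$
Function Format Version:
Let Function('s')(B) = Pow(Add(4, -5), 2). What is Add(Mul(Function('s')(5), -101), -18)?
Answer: -119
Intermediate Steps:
Function('s')(B) = 1 (Function('s')(B) = Pow(-1, 2) = 1)
Add(Mul(Function('s')(5), -101), -18) = Add(Mul(1, -101), -18) = Add(-101, -18) = -119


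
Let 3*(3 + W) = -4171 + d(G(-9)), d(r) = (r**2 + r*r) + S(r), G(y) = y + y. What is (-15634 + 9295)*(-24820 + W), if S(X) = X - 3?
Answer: 164841469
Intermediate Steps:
G(y) = 2*y
S(X) = -3 + X
d(r) = -3 + r + 2*r**2 (d(r) = (r**2 + r*r) + (-3 + r) = (r**2 + r**2) + (-3 + r) = 2*r**2 + (-3 + r) = -3 + r + 2*r**2)
W = -3553/3 (W = -3 + (-4171 + (-3 + 2*(-9) + 2*(2*(-9))**2))/3 = -3 + (-4171 + (-3 - 18 + 2*(-18)**2))/3 = -3 + (-4171 + (-3 - 18 + 2*324))/3 = -3 + (-4171 + (-3 - 18 + 648))/3 = -3 + (-4171 + 627)/3 = -3 + (1/3)*(-3544) = -3 - 3544/3 = -3553/3 ≈ -1184.3)
(-15634 + 9295)*(-24820 + W) = (-15634 + 9295)*(-24820 - 3553/3) = -6339*(-78013/3) = 164841469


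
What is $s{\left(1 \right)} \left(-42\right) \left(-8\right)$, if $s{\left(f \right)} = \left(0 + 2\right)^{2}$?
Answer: $1344$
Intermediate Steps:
$s{\left(f \right)} = 4$ ($s{\left(f \right)} = 2^{2} = 4$)
$s{\left(1 \right)} \left(-42\right) \left(-8\right) = 4 \left(-42\right) \left(-8\right) = \left(-168\right) \left(-8\right) = 1344$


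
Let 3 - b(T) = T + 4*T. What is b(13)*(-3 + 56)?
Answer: -3286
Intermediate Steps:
b(T) = 3 - 5*T (b(T) = 3 - (T + 4*T) = 3 - 5*T)
b(13)*(-3 + 56) = (3 - 5*13)*(-3 + 56) = (3 - 65)*53 = -62*53 = -3286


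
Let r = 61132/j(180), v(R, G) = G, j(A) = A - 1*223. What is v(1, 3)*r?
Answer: -183396/43 ≈ -4265.0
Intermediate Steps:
j(A) = -223 + A (j(A) = A - 223 = -223 + A)
r = -61132/43 (r = 61132/(-223 + 180) = 61132/(-43) = 61132*(-1/43) = -61132/43 ≈ -1421.7)
v(1, 3)*r = 3*(-61132/43) = -183396/43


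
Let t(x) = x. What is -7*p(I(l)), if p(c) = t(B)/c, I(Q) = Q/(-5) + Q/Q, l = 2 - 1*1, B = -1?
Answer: 35/4 ≈ 8.7500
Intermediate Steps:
l = 1 (l = 2 - 1 = 1)
I(Q) = 1 - Q/5 (I(Q) = Q*(-⅕) + 1 = -Q/5 + 1 = 1 - Q/5)
p(c) = -1/c
-7*p(I(l)) = -(-7)/(1 - ⅕*1) = -(-7)/(1 - ⅕) = -(-7)/⅘ = -(-7)*5/4 = -7*(-5/4) = 35/4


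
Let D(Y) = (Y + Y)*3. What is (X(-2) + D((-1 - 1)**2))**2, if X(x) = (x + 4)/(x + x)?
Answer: 2209/4 ≈ 552.25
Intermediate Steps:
X(x) = (4 + x)/(2*x) (X(x) = (4 + x)/((2*x)) = (4 + x)*(1/(2*x)) = (4 + x)/(2*x))
D(Y) = 6*Y (D(Y) = (2*Y)*3 = 6*Y)
(X(-2) + D((-1 - 1)**2))**2 = ((1/2)*(4 - 2)/(-2) + 6*(-1 - 1)**2)**2 = ((1/2)*(-1/2)*2 + 6*(-2)**2)**2 = (-1/2 + 6*4)**2 = (-1/2 + 24)**2 = (47/2)**2 = 2209/4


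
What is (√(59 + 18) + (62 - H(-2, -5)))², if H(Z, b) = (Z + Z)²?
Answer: (46 + √77)² ≈ 3000.3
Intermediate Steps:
H(Z, b) = 4*Z² (H(Z, b) = (2*Z)² = 4*Z²)
(√(59 + 18) + (62 - H(-2, -5)))² = (√(59 + 18) + (62 - 4*(-2)²))² = (√77 + (62 - 4*4))² = (√77 + (62 - 1*16))² = (√77 + (62 - 16))² = (√77 + 46)² = (46 + √77)²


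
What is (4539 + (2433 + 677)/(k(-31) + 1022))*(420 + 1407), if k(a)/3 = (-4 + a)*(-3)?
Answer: 1584727533/191 ≈ 8.2970e+6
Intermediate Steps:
k(a) = 36 - 9*a (k(a) = 3*((-4 + a)*(-3)) = 3*(12 - 3*a) = 36 - 9*a)
(4539 + (2433 + 677)/(k(-31) + 1022))*(420 + 1407) = (4539 + (2433 + 677)/((36 - 9*(-31)) + 1022))*(420 + 1407) = (4539 + 3110/((36 + 279) + 1022))*1827 = (4539 + 3110/(315 + 1022))*1827 = (4539 + 3110/1337)*1827 = (6071753/1337)*1827 = 1584727533/191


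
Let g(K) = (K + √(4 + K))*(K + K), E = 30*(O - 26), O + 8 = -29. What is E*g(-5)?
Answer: -94500 + 18900*I ≈ -94500.0 + 18900.0*I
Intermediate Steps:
O = -37 (O = -8 - 29 = -37)
E = -1890 (E = 30*(-37 - 26) = 30*(-63) = -1890)
g(K) = 2*K*(K + √(4 + K)) (g(K) = (K + √(4 + K))*(2*K) = 2*K*(K + √(4 + K)))
E*g(-5) = -3780*(-5)*(-5 + √(4 - 5)) = -3780*(-5)*(-5 + √(-1)) = -3780*(-5)*(-5 + I) = -1890*(50 - 10*I) = -94500 + 18900*I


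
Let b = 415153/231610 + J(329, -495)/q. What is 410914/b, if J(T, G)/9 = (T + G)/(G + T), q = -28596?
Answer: 453588758479640/1978271783 ≈ 2.2929e+5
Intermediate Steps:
J(T, G) = 9 (J(T, G) = 9*((T + G)/(G + T)) = 9*((G + T)/(G + T)) = 9*1 = 9)
b = 1978271783/1103853260 (b = 415153/231610 + 9/(-28596) = 415153*(1/231610) + 9*(-1/28596) = 415153/231610 - 3/9532 = 1978271783/1103853260 ≈ 1.7922)
410914/b = 410914/(1978271783/1103853260) = 410914*(1103853260/1978271783) = 453588758479640/1978271783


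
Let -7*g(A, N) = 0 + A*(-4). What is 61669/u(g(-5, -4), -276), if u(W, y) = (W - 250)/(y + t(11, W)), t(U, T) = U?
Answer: 22879199/354 ≈ 64631.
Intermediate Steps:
g(A, N) = 4*A/7 (g(A, N) = -(0 + A*(-4))/7 = -(0 - 4*A)/7 = -(-4)*A/7 = 4*A/7)
u(W, y) = (-250 + W)/(11 + y) (u(W, y) = (W - 250)/(y + 11) = (-250 + W)/(11 + y))
61669/u(g(-5, -4), -276) = 61669/(((-250 + (4/7)*(-5))/(11 - 276))) = 61669/(((-250 - 20/7)/(-265))) = 61669/((-1/265*(-1770/7))) = 61669/(354/371) = 61669*(371/354) = 22879199/354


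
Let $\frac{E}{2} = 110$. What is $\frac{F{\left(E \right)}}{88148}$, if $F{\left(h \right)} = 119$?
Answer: $\frac{119}{88148} \approx 0.00135$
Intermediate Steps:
$E = 220$ ($E = 2 \cdot 110 = 220$)
$\frac{F{\left(E \right)}}{88148} = \frac{119}{88148}$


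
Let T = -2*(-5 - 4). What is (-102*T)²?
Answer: 3370896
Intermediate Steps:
T = 18 (T = -2*(-9) = 18)
(-102*T)² = (-102*18)² = (-1836)² = 3370896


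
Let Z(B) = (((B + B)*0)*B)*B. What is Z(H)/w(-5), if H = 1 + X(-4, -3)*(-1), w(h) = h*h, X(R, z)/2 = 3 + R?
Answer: 0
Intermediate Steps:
X(R, z) = 6 + 2*R (X(R, z) = 2*(3 + R) = 6 + 2*R)
w(h) = h²
H = 3 (H = 1 + (6 + 2*(-4))*(-1) = 1 + (6 - 8)*(-1) = 1 - 2*(-1) = 1 + 2 = 3)
Z(B) = 0 (Z(B) = (((2*B)*0)*B)*B = (0*B)*B = 0*B = 0)
Z(H)/w(-5) = 0/((-5)²) = 0/25 = 0*(1/25) = 0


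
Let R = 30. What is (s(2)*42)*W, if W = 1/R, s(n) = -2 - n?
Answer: -28/5 ≈ -5.6000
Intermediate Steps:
W = 1/30 ≈ 0.033333
(s(2)*42)*W = ((-2 - 1*2)*42)*(1/30) = ((-2 - 2)*42)*(1/30) = -4*42*(1/30) = -168*1/30 = -28/5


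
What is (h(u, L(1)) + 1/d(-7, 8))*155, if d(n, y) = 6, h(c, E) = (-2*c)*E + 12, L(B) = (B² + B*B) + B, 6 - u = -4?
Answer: -44485/6 ≈ -7414.2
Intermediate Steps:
u = 10 (u = 6 - 1*(-4) = 6 + 4 = 10)
L(B) = B + 2*B² (L(B) = (B² + B²) + B = 2*B² + B = B + 2*B²)
h(c, E) = 12 - 2*E*c (h(c, E) = -2*E*c + 12 = 12 - 2*E*c)
(h(u, L(1)) + 1/d(-7, 8))*155 = ((12 - 2*1*(1 + 2*1)*10) + 1/6)*155 = ((12 - 2*1*(1 + 2)*10) + ⅙)*155 = ((12 - 2*1*3*10) + ⅙)*155 = ((12 - 2*3*10) + ⅙)*155 = ((12 - 60) + ⅙)*155 = (-48 + ⅙)*155 = -287/6*155 = -44485/6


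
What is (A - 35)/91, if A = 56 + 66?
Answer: 87/91 ≈ 0.95604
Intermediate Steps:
A = 122
(A - 35)/91 = (122 - 35)/91 = (1/91)*87 = 87/91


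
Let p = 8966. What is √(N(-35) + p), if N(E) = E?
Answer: √8931 ≈ 94.504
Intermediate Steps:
√(N(-35) + p) = √(-35 + 8966) = √8931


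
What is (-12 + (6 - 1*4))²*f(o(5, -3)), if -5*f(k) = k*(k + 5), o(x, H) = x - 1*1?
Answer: -720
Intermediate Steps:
o(x, H) = -1 + x (o(x, H) = x - 1 = -1 + x)
f(k) = -k*(5 + k)/5 (f(k) = -k*(k + 5)/5 = -k*(5 + k)/5)
(-12 + (6 - 1*4))²*f(o(5, -3)) = (-12 + (6 - 1*4))²*(-(-1 + 5)*(5 + (-1 + 5))/5) = (-12 + (6 - 4))²*(-⅕*4*(5 + 4)) = (-12 + 2)²*(-⅕*4*9) = (-10)²*(-36/5) = 100*(-36/5) = -720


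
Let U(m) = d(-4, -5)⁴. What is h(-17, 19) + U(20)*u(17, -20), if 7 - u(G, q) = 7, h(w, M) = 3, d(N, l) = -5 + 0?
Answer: 3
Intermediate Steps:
d(N, l) = -5
u(G, q) = 0 (u(G, q) = 7 - 1*7 = 7 - 7 = 0)
U(m) = 625 (U(m) = (-5)⁴ = 625)
h(-17, 19) + U(20)*u(17, -20) = 3 + 625*0 = 3 + 0 = 3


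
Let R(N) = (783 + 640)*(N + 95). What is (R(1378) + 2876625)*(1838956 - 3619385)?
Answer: -8853546410016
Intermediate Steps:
R(N) = 135185 + 1423*N (R(N) = 1423*(95 + N) = 135185 + 1423*N)
(R(1378) + 2876625)*(1838956 - 3619385) = ((135185 + 1423*1378) + 2876625)*(1838956 - 3619385) = ((135185 + 1960894) + 2876625)*(-1780429) = (2096079 + 2876625)*(-1780429) = 4972704*(-1780429) = -8853546410016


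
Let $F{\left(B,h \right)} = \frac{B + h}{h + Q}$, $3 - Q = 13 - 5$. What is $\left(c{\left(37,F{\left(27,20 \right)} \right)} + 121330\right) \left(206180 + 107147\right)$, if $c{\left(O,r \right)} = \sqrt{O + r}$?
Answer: $38015964910 + \frac{313327 \sqrt{9030}}{15} \approx 3.8018 \cdot 10^{10}$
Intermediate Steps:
$Q = -5$ ($Q = 3 - \left(13 - 5\right) = 3 - 8 = -5$)
$F{\left(B,h \right)} = \frac{B + h}{-5 + h}$ ($F{\left(B,h \right)} = \frac{B + h}{h - 5} = \frac{B + h}{-5 + h}$)
$\left(c{\left(37,F{\left(27,20 \right)} \right)} + 121330\right) \left(206180 + 107147\right) = \left(\sqrt{37 + \frac{27 + 20}{-5 + 20}} + 121330\right) \left(206180 + 107147\right) = \left(\sqrt{37 + \frac{1}{15} \cdot 47} + 121330\right) 313327 = \left(\sqrt{37 + \frac{47}{15}} + 121330\right) 313327 = \left(\sqrt{\frac{602}{15}} + 121330\right) 313327 = \left(\frac{\sqrt{9030}}{15} + 121330\right) 313327 = \left(121330 + \frac{\sqrt{9030}}{15}\right) 313327 = 38015964910 + \frac{313327 \sqrt{9030}}{15}$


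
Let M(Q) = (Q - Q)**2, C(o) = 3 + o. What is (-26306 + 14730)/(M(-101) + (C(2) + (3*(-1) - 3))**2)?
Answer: -11576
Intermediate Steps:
M(Q) = 0 (M(Q) = 0**2 = 0)
(-26306 + 14730)/(M(-101) + (C(2) + (3*(-1) - 3))**2) = (-26306 + 14730)/(0 + ((3 + 2) + (3*(-1) - 3))**2) = -11576/(0 + (5 + (-3 - 3))**2) = -11576/(0 + (5 - 6)**2) = -11576/(0 + (-1)**2) = -11576/(0 + 1) = -11576/1 = -11576*1 = -11576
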